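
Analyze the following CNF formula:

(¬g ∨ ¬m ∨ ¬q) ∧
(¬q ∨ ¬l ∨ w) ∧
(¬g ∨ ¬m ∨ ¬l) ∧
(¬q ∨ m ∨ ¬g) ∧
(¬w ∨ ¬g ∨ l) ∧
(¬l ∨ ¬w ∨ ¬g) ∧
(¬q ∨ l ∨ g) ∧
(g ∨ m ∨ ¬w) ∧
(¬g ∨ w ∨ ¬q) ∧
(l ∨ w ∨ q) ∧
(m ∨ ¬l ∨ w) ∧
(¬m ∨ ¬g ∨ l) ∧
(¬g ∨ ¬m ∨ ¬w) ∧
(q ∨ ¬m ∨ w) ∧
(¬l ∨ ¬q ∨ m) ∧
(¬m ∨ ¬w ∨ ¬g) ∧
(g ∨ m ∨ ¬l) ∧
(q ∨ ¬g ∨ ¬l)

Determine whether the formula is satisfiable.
Yes

Yes, the formula is satisfiable.

One satisfying assignment is: m=True, q=False, g=False, w=True, l=False

Verification: With this assignment, all 18 clauses evaluate to true.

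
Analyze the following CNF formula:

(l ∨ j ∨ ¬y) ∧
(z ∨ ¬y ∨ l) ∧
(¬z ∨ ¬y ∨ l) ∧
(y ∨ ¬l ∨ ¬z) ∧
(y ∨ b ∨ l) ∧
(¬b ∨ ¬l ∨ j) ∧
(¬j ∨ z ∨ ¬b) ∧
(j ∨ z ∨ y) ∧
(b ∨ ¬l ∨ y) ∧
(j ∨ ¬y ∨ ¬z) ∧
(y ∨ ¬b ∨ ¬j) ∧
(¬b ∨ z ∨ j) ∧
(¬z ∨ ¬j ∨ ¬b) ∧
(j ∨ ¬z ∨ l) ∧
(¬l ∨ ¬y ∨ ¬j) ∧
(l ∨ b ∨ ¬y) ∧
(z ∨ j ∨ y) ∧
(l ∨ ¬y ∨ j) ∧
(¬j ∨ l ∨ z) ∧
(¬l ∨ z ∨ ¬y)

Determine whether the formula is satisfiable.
No

No, the formula is not satisfiable.

No assignment of truth values to the variables can make all 20 clauses true simultaneously.

The formula is UNSAT (unsatisfiable).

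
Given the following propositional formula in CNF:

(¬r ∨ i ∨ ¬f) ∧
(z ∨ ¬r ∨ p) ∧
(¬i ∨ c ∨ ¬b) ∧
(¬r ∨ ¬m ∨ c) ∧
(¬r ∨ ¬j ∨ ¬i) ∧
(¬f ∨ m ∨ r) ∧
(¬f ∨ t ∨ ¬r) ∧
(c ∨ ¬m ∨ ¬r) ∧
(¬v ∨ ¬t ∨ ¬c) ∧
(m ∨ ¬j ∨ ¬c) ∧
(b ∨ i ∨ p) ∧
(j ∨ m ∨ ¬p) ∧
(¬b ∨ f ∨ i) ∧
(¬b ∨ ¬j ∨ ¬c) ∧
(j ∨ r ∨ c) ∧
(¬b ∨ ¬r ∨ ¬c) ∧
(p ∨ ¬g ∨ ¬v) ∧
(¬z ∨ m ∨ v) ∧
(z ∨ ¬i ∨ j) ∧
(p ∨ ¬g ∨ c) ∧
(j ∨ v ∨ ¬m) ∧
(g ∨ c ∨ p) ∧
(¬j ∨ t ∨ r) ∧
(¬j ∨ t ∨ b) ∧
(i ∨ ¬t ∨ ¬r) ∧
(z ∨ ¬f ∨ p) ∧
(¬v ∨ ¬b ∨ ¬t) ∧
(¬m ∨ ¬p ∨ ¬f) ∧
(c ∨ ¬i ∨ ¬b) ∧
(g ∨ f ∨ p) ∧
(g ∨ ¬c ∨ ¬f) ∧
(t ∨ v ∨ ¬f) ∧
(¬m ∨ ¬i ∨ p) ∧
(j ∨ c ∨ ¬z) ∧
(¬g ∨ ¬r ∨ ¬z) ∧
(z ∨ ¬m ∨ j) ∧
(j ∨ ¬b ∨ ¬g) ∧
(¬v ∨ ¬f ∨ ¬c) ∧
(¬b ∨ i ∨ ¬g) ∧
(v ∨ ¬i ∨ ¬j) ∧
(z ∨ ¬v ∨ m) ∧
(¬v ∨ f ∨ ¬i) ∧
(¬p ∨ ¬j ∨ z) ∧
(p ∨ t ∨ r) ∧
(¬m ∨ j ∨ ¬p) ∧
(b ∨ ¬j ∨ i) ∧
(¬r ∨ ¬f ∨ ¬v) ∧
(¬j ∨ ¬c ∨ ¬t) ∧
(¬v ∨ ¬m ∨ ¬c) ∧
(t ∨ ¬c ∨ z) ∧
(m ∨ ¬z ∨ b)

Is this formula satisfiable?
No

No, the formula is not satisfiable.

No assignment of truth values to the variables can make all 51 clauses true simultaneously.

The formula is UNSAT (unsatisfiable).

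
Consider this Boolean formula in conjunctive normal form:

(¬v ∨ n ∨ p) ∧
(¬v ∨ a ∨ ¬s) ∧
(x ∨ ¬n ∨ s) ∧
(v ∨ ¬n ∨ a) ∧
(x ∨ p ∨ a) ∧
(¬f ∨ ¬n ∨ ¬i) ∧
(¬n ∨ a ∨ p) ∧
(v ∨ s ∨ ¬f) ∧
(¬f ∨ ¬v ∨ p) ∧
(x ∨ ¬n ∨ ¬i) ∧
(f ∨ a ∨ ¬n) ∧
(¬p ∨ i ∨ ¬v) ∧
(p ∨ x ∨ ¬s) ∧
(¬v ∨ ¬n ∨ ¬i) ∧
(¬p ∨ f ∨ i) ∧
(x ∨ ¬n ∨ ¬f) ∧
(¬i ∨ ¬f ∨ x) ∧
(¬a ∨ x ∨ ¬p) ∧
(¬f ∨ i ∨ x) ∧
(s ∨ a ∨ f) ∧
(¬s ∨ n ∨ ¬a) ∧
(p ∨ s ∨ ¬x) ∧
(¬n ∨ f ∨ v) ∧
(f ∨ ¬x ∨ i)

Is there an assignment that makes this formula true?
Yes

Yes, the formula is satisfiable.

One satisfying assignment is: i=False, n=False, x=False, p=False, s=False, f=False, a=True, v=False

Verification: With this assignment, all 24 clauses evaluate to true.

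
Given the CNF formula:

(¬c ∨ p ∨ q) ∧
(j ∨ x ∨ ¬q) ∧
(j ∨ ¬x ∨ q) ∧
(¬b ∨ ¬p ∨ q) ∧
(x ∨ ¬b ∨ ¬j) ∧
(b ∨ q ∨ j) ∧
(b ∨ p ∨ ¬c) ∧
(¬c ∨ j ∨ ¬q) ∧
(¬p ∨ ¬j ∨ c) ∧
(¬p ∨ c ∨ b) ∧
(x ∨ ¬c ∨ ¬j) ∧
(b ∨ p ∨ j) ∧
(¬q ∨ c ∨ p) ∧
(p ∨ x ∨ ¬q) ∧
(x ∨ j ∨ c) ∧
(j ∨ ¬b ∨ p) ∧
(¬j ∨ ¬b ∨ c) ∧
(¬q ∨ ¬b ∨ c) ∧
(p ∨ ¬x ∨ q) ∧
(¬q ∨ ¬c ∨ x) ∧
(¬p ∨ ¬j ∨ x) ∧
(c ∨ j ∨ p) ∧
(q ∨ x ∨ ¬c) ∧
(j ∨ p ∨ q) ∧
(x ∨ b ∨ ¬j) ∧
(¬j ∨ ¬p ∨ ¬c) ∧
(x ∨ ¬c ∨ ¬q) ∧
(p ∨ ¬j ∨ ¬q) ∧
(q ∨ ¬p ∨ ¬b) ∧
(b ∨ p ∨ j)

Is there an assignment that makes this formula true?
No

No, the formula is not satisfiable.

No assignment of truth values to the variables can make all 30 clauses true simultaneously.

The formula is UNSAT (unsatisfiable).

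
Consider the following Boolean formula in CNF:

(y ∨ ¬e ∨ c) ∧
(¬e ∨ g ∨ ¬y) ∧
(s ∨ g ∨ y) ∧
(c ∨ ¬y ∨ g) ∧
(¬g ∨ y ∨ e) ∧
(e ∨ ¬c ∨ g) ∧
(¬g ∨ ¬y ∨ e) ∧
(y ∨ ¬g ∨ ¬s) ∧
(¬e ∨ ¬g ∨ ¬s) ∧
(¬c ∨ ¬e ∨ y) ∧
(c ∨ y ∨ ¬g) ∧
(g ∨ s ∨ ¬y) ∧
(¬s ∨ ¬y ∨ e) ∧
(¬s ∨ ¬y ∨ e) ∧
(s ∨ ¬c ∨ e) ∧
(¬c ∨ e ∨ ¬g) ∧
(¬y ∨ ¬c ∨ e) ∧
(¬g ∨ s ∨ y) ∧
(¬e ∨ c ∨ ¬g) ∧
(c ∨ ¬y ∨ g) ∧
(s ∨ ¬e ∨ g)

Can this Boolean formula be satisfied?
Yes

Yes, the formula is satisfiable.

One satisfying assignment is: e=False, g=False, c=False, s=True, y=False

Verification: With this assignment, all 21 clauses evaluate to true.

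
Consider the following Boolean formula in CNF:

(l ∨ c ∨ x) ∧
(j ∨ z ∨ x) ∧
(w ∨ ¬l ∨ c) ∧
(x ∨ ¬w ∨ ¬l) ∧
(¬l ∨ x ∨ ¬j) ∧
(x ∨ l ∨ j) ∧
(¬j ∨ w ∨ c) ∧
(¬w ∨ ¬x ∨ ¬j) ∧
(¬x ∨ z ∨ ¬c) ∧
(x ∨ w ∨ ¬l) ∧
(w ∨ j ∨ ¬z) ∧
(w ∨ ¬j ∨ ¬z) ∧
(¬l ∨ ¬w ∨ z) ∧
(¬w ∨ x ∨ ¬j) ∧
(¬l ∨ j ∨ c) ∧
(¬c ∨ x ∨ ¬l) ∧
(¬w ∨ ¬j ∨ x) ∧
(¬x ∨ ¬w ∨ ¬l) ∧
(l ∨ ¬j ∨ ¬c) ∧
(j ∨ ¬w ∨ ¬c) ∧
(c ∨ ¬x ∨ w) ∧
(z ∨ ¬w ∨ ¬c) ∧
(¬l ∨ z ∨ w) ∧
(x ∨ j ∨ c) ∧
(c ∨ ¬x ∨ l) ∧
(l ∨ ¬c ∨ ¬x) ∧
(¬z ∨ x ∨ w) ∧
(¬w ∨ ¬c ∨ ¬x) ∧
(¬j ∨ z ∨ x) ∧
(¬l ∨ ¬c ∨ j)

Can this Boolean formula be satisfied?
No

No, the formula is not satisfiable.

No assignment of truth values to the variables can make all 30 clauses true simultaneously.

The formula is UNSAT (unsatisfiable).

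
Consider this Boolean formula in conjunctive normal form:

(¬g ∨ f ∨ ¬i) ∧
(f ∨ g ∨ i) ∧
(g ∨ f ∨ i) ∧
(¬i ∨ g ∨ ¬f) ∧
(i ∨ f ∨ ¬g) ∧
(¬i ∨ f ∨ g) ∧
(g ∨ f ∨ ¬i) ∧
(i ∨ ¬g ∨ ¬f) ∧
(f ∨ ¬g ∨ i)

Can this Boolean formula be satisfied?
Yes

Yes, the formula is satisfiable.

One satisfying assignment is: g=False, i=False, f=True

Verification: With this assignment, all 9 clauses evaluate to true.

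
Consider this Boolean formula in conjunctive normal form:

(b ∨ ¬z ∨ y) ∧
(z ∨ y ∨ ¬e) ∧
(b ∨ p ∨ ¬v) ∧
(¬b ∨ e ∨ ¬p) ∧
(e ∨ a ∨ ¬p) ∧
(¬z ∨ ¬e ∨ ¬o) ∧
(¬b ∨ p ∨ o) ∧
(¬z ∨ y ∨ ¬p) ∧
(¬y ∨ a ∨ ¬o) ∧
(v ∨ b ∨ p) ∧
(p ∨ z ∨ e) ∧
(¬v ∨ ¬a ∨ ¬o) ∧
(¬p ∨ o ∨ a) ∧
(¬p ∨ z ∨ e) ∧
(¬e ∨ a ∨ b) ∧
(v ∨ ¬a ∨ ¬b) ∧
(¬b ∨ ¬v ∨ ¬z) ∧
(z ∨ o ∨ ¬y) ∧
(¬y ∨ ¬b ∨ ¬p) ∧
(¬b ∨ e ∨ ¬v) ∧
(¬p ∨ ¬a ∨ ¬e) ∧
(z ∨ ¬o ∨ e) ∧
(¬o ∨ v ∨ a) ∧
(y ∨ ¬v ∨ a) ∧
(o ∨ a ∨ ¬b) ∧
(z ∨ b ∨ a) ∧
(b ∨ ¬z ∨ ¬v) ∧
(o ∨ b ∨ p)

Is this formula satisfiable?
Yes

Yes, the formula is satisfiable.

One satisfying assignment is: y=True, v=False, p=True, b=False, o=False, a=True, e=False, z=True

Verification: With this assignment, all 28 clauses evaluate to true.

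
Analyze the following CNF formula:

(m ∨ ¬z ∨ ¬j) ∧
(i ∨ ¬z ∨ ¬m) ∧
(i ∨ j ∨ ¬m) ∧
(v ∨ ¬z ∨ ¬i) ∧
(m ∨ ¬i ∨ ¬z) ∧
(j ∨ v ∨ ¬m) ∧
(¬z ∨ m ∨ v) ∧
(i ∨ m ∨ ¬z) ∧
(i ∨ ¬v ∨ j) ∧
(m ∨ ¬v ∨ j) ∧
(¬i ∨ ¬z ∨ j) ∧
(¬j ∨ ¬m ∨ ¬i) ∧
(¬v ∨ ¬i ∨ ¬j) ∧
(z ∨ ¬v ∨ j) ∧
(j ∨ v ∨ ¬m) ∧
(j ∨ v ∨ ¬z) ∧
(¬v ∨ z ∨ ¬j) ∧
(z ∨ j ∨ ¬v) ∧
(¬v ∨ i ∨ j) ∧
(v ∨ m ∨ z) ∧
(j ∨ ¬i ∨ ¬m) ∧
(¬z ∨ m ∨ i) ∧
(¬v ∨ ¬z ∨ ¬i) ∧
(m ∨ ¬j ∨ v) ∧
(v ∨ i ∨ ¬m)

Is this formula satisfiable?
No

No, the formula is not satisfiable.

No assignment of truth values to the variables can make all 25 clauses true simultaneously.

The formula is UNSAT (unsatisfiable).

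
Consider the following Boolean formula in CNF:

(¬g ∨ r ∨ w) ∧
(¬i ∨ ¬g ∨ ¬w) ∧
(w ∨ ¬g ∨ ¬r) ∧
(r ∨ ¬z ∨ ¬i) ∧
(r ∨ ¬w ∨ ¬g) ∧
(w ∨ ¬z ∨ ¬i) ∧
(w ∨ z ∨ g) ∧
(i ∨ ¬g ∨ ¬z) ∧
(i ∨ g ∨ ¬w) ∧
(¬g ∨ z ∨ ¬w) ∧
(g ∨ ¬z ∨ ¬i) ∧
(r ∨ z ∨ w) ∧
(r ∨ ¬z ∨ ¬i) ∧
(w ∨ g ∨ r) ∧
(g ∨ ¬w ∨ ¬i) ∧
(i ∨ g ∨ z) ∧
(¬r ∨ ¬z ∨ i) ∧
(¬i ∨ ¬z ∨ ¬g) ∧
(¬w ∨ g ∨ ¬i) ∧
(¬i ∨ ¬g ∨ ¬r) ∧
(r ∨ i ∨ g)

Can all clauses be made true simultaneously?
No

No, the formula is not satisfiable.

No assignment of truth values to the variables can make all 21 clauses true simultaneously.

The formula is UNSAT (unsatisfiable).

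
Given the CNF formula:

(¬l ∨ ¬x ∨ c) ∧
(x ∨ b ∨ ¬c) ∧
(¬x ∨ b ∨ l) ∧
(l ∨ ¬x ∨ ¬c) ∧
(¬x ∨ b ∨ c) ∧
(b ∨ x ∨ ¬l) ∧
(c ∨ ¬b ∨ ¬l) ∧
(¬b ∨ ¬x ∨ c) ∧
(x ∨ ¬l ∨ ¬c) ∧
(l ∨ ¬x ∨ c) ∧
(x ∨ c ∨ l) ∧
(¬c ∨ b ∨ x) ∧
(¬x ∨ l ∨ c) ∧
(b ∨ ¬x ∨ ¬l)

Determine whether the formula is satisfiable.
Yes

Yes, the formula is satisfiable.

One satisfying assignment is: x=True, l=True, c=True, b=True

Verification: With this assignment, all 14 clauses evaluate to true.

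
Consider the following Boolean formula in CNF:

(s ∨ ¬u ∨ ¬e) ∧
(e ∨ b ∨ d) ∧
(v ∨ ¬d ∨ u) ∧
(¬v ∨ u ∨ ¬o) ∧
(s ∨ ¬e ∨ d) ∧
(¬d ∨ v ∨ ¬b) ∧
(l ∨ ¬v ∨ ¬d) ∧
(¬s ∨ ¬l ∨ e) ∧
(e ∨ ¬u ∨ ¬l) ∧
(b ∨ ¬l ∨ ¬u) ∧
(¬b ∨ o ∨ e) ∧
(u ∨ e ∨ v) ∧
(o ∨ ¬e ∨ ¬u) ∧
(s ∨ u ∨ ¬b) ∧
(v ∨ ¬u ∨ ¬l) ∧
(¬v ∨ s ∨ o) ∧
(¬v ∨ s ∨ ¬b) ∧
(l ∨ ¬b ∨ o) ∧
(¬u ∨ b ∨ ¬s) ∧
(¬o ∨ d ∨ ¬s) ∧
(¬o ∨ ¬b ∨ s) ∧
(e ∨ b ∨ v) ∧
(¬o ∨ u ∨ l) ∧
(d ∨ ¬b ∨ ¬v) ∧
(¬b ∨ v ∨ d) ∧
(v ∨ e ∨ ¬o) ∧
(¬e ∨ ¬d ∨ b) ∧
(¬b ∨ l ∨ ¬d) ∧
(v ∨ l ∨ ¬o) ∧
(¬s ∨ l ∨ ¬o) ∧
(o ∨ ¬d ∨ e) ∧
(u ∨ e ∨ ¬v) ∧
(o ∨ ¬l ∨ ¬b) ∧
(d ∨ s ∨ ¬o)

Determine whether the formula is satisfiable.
Yes

Yes, the formula is satisfiable.

One satisfying assignment is: s=True, u=False, l=False, d=False, b=False, o=False, e=True, v=False

Verification: With this assignment, all 34 clauses evaluate to true.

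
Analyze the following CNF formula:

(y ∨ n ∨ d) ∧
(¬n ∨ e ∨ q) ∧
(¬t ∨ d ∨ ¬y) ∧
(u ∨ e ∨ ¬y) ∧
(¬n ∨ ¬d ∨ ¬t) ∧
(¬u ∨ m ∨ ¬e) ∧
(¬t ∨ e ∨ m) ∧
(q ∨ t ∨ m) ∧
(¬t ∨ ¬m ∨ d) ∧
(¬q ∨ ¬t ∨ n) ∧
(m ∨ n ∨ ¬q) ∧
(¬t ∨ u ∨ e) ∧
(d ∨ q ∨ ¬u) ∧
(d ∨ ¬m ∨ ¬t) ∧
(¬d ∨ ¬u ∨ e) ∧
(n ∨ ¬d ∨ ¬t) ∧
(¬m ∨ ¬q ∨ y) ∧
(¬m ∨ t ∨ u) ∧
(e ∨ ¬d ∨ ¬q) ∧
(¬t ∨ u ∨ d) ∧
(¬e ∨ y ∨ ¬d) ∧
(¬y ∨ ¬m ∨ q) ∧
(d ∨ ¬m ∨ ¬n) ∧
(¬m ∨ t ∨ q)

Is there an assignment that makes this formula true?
Yes

Yes, the formula is satisfiable.

One satisfying assignment is: u=False, d=False, m=False, e=False, t=False, q=True, n=True, y=False

Verification: With this assignment, all 24 clauses evaluate to true.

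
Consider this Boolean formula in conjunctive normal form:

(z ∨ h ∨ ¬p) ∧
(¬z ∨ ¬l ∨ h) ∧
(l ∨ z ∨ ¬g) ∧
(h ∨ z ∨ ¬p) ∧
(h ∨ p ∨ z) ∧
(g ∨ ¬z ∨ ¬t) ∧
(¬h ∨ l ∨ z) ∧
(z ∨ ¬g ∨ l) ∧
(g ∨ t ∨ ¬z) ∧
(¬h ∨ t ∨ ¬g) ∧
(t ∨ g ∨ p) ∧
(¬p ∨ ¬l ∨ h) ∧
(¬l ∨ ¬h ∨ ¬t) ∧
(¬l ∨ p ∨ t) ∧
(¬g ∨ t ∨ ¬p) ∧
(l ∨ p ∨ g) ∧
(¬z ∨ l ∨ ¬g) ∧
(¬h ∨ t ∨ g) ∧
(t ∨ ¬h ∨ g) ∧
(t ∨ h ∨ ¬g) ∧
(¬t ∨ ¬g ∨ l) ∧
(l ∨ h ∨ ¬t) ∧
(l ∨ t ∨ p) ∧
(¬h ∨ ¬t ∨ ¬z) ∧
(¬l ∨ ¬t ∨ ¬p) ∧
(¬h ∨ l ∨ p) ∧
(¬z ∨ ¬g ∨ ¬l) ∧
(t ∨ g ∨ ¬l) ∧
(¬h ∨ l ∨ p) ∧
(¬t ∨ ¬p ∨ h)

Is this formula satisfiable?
No

No, the formula is not satisfiable.

No assignment of truth values to the variables can make all 30 clauses true simultaneously.

The formula is UNSAT (unsatisfiable).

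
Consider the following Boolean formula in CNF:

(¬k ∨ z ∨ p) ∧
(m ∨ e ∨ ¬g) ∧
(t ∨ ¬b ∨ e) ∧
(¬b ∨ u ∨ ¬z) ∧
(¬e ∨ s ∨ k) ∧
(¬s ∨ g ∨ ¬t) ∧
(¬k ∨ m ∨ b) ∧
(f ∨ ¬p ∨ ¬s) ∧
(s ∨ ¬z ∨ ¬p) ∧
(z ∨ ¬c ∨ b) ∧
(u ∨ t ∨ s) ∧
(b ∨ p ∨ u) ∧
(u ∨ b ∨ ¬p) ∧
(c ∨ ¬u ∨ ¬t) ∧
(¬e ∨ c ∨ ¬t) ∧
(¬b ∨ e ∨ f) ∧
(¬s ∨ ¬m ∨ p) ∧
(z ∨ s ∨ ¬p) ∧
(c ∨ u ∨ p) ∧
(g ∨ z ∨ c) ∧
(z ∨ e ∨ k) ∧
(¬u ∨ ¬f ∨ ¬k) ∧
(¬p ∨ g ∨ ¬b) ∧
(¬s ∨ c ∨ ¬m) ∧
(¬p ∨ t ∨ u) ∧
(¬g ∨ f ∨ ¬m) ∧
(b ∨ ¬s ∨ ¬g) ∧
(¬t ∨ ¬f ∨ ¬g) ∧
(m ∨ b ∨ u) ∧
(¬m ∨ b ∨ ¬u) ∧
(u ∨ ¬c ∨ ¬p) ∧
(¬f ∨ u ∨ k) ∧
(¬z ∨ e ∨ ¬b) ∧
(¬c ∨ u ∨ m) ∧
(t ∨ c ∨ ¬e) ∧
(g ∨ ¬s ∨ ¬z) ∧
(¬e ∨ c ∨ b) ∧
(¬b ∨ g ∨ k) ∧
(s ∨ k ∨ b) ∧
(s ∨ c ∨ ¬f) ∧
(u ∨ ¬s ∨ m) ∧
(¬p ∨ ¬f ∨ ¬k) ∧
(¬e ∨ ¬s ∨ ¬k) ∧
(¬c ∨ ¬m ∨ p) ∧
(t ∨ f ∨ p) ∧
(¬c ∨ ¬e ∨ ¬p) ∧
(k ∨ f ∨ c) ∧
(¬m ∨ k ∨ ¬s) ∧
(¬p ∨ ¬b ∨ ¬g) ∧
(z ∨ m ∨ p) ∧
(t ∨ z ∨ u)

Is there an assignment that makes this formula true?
Yes

Yes, the formula is satisfiable.

One satisfying assignment is: f=False, e=True, t=True, k=True, m=False, s=False, c=True, z=True, u=True, b=True, p=False, g=False

Verification: With this assignment, all 51 clauses evaluate to true.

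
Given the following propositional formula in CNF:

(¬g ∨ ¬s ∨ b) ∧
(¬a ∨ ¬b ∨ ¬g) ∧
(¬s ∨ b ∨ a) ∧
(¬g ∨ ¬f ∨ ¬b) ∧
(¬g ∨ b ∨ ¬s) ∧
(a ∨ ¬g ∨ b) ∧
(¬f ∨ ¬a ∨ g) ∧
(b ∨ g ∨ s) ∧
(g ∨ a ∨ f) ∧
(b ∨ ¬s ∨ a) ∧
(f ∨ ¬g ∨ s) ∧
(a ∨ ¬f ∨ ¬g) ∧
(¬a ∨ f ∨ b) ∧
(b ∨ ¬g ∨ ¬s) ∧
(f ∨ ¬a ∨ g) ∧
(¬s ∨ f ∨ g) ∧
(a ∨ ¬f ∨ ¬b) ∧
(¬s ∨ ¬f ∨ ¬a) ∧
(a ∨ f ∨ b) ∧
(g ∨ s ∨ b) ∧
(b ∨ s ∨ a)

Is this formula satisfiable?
Yes

Yes, the formula is satisfiable.

One satisfying assignment is: f=True, b=False, a=True, s=False, g=True

Verification: With this assignment, all 21 clauses evaluate to true.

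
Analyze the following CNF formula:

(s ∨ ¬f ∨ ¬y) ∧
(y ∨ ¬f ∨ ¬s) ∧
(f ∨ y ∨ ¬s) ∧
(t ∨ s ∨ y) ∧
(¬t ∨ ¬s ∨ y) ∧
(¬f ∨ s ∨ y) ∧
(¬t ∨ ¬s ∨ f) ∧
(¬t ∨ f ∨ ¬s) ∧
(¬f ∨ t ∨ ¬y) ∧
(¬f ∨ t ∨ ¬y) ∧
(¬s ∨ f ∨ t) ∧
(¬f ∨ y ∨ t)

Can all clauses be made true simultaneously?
Yes

Yes, the formula is satisfiable.

One satisfying assignment is: s=False, t=False, f=False, y=True

Verification: With this assignment, all 12 clauses evaluate to true.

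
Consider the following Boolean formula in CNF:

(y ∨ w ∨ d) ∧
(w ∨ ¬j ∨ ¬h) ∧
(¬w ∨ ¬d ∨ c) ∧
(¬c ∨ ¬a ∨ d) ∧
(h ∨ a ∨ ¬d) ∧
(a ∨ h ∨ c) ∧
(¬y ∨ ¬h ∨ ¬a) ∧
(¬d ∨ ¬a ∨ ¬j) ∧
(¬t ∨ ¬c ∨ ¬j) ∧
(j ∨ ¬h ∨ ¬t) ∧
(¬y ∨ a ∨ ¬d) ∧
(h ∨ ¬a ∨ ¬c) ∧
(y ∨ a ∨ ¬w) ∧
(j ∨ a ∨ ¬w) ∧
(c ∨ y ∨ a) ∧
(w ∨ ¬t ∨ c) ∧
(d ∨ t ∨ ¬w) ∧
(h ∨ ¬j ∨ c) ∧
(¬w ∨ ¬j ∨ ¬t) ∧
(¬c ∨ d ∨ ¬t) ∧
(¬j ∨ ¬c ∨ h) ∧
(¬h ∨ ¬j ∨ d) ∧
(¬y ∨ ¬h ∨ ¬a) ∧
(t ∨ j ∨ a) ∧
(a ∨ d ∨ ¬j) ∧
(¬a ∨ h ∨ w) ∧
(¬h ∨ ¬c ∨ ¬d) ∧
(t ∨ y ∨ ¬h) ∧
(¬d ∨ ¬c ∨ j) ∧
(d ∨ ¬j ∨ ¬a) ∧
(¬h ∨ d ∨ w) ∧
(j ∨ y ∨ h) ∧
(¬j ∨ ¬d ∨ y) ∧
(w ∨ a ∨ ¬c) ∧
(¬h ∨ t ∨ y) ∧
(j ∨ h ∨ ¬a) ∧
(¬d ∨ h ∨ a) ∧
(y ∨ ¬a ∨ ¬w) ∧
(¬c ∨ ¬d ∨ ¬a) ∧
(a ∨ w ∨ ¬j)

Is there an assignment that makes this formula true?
No

No, the formula is not satisfiable.

No assignment of truth values to the variables can make all 40 clauses true simultaneously.

The formula is UNSAT (unsatisfiable).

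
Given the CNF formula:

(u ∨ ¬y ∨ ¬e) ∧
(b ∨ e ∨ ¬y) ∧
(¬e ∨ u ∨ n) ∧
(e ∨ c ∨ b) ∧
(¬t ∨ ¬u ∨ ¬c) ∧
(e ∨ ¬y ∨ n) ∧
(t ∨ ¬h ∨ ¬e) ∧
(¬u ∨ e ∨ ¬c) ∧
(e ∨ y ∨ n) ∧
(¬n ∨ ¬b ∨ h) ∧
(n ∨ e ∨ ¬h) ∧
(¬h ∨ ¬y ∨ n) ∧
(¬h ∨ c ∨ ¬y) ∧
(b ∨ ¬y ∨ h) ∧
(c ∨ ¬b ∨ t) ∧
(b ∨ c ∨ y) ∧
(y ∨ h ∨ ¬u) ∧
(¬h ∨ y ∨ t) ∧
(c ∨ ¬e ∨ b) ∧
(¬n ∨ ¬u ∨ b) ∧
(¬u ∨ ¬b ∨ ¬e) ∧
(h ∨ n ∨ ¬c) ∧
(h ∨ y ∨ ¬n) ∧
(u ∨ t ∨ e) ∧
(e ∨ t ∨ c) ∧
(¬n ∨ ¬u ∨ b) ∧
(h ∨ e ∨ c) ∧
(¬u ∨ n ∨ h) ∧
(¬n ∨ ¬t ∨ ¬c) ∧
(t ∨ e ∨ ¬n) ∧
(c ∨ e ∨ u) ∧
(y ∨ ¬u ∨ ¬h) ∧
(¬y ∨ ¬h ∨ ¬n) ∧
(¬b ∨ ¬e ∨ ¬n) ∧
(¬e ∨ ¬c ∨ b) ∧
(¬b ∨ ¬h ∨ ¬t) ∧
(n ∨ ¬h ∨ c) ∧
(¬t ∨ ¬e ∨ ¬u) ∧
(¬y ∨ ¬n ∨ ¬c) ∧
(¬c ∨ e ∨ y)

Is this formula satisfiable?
No

No, the formula is not satisfiable.

No assignment of truth values to the variables can make all 40 clauses true simultaneously.

The formula is UNSAT (unsatisfiable).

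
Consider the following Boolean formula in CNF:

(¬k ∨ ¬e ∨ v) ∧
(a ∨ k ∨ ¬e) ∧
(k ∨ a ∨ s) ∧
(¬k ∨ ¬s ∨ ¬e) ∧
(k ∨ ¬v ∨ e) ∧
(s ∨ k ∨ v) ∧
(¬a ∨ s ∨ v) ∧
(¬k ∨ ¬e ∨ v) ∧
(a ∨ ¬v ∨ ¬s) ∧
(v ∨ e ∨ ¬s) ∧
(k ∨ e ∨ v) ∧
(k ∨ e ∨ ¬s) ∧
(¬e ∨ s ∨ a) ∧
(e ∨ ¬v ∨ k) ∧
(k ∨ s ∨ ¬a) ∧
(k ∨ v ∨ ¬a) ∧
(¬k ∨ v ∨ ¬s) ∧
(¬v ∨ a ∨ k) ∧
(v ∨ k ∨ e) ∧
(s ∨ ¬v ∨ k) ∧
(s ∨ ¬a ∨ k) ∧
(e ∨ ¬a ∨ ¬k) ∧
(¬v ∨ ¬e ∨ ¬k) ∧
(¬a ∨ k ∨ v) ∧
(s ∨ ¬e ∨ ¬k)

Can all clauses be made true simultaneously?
Yes

Yes, the formula is satisfiable.

One satisfying assignment is: s=False, a=False, v=False, e=False, k=True

Verification: With this assignment, all 25 clauses evaluate to true.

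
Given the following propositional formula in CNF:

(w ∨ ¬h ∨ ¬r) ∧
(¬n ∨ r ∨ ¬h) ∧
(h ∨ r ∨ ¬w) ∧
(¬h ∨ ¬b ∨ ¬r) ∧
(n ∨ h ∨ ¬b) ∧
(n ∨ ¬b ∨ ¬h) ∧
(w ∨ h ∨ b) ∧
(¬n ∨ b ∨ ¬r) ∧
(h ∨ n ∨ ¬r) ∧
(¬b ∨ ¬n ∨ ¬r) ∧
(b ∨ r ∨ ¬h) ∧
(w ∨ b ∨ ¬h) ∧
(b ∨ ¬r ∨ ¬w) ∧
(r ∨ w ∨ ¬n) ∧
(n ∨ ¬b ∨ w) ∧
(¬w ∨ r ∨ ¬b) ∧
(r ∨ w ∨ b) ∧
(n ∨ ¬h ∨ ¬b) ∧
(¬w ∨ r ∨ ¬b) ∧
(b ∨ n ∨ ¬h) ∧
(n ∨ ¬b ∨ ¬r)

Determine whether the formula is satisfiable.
No

No, the formula is not satisfiable.

No assignment of truth values to the variables can make all 21 clauses true simultaneously.

The formula is UNSAT (unsatisfiable).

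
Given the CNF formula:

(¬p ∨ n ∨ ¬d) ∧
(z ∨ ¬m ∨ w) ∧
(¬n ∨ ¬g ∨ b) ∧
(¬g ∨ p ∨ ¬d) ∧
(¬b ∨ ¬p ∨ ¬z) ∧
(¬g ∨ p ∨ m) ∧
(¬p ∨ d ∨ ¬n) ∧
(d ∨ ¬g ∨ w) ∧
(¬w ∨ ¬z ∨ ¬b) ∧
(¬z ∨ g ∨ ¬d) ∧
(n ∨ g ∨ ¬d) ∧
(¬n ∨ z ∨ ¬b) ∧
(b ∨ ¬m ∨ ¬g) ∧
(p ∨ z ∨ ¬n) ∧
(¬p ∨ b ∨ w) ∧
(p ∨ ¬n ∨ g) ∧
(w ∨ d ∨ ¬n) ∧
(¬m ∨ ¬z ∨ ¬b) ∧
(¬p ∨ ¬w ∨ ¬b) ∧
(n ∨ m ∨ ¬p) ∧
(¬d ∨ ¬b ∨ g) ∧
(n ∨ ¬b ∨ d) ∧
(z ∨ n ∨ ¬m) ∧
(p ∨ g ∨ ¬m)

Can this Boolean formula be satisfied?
Yes

Yes, the formula is satisfiable.

One satisfying assignment is: p=False, w=False, g=False, d=False, n=False, z=False, b=False, m=False

Verification: With this assignment, all 24 clauses evaluate to true.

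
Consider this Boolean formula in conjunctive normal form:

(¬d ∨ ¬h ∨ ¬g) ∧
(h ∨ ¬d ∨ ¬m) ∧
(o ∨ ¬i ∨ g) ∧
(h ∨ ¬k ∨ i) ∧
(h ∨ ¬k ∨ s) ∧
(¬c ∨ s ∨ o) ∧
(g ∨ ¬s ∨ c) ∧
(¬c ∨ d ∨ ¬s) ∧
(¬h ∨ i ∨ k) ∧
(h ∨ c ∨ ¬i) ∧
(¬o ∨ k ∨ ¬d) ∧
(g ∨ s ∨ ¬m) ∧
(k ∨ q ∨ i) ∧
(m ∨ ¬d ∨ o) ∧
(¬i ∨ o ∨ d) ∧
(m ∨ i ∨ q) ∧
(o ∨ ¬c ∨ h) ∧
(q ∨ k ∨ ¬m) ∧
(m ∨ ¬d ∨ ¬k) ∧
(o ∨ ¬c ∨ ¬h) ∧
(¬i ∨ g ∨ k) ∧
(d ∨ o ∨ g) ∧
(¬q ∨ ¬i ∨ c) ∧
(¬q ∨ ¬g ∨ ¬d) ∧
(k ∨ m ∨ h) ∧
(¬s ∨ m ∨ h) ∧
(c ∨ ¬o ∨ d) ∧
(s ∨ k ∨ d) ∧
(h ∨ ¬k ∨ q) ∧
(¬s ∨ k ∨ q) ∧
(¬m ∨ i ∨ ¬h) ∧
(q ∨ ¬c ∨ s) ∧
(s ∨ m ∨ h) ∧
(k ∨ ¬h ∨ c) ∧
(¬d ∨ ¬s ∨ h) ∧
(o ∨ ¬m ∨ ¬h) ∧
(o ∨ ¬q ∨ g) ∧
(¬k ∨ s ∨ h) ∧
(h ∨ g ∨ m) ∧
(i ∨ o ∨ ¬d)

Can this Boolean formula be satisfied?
Yes

Yes, the formula is satisfiable.

One satisfying assignment is: d=False, s=False, o=True, i=True, c=True, g=True, m=True, q=True, h=True, k=True

Verification: With this assignment, all 40 clauses evaluate to true.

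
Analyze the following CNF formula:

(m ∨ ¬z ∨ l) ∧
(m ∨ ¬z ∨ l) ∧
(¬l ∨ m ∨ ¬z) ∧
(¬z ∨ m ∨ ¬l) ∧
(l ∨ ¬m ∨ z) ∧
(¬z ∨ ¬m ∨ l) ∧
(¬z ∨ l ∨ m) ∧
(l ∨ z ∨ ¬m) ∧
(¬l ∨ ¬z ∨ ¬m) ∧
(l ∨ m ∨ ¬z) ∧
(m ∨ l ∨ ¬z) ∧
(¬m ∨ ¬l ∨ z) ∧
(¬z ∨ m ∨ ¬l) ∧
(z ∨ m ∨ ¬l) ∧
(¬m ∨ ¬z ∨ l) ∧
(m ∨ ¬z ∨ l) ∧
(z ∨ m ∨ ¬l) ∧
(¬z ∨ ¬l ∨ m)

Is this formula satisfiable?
Yes

Yes, the formula is satisfiable.

One satisfying assignment is: z=False, m=False, l=False

Verification: With this assignment, all 18 clauses evaluate to true.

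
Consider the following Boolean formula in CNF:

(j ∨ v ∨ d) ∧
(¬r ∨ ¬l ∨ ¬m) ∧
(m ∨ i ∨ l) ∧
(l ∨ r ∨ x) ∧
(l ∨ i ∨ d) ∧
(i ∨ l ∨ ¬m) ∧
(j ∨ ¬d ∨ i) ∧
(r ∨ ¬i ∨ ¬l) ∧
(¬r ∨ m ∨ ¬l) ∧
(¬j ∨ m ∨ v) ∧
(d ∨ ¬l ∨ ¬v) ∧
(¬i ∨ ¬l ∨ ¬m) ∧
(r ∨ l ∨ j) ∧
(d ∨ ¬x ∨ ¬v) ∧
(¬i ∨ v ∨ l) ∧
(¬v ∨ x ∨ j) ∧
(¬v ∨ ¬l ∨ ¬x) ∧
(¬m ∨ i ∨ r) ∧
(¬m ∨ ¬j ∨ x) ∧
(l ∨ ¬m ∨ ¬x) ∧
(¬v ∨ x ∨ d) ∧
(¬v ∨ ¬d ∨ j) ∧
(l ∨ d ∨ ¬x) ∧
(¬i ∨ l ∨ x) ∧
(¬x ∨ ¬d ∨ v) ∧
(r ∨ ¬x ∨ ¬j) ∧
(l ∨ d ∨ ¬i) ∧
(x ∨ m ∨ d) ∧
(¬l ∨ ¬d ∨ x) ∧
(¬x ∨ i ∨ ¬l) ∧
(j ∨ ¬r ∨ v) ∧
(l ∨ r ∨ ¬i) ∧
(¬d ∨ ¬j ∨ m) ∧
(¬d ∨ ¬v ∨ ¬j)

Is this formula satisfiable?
No

No, the formula is not satisfiable.

No assignment of truth values to the variables can make all 34 clauses true simultaneously.

The formula is UNSAT (unsatisfiable).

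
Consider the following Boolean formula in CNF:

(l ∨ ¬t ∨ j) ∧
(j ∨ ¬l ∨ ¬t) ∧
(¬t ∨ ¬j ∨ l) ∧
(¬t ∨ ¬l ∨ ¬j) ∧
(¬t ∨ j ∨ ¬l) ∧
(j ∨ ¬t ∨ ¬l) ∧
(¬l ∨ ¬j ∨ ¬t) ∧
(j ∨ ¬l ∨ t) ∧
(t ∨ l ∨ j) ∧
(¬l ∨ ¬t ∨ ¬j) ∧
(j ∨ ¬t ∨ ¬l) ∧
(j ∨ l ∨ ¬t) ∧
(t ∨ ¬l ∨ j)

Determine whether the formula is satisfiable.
Yes

Yes, the formula is satisfiable.

One satisfying assignment is: l=False, t=False, j=True

Verification: With this assignment, all 13 clauses evaluate to true.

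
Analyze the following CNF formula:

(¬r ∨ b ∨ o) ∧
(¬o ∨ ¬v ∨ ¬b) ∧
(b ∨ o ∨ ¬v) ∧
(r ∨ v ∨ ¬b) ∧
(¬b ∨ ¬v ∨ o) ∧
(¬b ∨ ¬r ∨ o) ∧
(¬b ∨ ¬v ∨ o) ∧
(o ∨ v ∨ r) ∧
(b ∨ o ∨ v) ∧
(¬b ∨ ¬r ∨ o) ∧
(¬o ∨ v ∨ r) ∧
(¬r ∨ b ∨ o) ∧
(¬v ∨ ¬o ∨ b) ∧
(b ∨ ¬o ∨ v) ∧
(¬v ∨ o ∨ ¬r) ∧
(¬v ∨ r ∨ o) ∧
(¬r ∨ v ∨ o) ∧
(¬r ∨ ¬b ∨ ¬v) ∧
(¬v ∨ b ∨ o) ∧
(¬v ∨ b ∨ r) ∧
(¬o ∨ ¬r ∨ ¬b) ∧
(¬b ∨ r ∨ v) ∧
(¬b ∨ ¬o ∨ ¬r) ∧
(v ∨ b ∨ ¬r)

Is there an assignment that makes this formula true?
No

No, the formula is not satisfiable.

No assignment of truth values to the variables can make all 24 clauses true simultaneously.

The formula is UNSAT (unsatisfiable).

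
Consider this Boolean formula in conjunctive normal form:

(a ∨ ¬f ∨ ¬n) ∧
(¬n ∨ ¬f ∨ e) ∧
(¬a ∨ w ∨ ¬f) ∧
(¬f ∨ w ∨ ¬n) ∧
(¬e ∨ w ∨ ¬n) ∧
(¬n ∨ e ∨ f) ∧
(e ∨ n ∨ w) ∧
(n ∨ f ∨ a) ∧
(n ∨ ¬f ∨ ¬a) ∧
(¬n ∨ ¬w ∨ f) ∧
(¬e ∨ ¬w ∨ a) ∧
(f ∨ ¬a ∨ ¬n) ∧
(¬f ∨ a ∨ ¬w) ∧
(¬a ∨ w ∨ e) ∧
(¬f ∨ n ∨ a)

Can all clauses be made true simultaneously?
Yes

Yes, the formula is satisfiable.

One satisfying assignment is: w=False, a=True, e=True, f=False, n=False

Verification: With this assignment, all 15 clauses evaluate to true.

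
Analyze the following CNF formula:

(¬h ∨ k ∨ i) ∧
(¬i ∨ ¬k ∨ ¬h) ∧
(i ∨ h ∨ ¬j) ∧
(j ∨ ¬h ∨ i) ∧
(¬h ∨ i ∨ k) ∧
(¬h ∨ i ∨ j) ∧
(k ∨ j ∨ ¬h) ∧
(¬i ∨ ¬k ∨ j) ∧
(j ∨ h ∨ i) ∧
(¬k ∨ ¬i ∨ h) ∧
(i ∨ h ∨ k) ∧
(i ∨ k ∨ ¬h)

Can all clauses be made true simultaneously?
Yes

Yes, the formula is satisfiable.

One satisfying assignment is: j=False, i=True, k=False, h=False

Verification: With this assignment, all 12 clauses evaluate to true.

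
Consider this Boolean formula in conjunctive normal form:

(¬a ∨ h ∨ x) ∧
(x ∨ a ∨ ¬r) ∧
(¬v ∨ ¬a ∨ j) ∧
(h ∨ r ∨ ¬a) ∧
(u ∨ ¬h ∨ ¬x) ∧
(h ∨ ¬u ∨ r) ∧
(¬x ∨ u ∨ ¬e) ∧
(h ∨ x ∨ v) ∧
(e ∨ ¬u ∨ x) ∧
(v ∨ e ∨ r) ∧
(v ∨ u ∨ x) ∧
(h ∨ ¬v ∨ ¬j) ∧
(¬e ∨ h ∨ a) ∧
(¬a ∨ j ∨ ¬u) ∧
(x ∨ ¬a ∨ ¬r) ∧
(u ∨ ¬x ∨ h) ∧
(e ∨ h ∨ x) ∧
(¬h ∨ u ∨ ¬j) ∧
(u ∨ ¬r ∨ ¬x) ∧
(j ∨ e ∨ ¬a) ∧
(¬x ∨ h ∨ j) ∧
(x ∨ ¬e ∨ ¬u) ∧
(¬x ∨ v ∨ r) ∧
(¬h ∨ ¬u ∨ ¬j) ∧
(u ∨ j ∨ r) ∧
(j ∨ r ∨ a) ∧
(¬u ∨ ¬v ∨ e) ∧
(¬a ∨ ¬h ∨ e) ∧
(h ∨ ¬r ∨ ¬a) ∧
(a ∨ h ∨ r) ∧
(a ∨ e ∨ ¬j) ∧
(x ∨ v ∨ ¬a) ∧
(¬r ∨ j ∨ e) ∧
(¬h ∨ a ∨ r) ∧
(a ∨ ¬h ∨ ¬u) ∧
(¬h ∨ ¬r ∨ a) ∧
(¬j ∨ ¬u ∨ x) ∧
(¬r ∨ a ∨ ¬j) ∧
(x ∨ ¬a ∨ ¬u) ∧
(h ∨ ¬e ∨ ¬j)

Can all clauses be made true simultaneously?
No

No, the formula is not satisfiable.

No assignment of truth values to the variables can make all 40 clauses true simultaneously.

The formula is UNSAT (unsatisfiable).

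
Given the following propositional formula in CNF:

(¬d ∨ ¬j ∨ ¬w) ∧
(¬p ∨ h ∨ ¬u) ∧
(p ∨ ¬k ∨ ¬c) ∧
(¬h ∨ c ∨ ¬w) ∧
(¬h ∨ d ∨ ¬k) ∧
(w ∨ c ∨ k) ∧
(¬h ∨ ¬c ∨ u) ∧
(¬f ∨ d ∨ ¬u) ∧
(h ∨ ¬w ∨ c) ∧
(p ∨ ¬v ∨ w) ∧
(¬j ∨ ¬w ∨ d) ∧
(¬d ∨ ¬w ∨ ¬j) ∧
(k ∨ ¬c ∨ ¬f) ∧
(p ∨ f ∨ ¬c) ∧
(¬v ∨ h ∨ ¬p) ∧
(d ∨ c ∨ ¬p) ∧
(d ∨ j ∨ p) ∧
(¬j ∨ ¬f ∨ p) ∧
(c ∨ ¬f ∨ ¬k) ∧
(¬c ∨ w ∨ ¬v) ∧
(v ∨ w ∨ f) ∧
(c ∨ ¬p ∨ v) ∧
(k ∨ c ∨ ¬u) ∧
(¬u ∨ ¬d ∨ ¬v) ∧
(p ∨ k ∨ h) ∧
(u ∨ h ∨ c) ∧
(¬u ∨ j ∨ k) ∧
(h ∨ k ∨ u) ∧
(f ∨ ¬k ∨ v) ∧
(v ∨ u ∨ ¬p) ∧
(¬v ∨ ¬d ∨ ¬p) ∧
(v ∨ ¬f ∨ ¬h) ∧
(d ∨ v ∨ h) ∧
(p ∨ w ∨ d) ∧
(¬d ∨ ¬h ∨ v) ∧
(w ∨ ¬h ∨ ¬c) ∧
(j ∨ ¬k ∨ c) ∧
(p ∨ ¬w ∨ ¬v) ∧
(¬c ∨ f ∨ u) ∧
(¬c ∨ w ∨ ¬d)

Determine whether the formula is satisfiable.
No

No, the formula is not satisfiable.

No assignment of truth values to the variables can make all 40 clauses true simultaneously.

The formula is UNSAT (unsatisfiable).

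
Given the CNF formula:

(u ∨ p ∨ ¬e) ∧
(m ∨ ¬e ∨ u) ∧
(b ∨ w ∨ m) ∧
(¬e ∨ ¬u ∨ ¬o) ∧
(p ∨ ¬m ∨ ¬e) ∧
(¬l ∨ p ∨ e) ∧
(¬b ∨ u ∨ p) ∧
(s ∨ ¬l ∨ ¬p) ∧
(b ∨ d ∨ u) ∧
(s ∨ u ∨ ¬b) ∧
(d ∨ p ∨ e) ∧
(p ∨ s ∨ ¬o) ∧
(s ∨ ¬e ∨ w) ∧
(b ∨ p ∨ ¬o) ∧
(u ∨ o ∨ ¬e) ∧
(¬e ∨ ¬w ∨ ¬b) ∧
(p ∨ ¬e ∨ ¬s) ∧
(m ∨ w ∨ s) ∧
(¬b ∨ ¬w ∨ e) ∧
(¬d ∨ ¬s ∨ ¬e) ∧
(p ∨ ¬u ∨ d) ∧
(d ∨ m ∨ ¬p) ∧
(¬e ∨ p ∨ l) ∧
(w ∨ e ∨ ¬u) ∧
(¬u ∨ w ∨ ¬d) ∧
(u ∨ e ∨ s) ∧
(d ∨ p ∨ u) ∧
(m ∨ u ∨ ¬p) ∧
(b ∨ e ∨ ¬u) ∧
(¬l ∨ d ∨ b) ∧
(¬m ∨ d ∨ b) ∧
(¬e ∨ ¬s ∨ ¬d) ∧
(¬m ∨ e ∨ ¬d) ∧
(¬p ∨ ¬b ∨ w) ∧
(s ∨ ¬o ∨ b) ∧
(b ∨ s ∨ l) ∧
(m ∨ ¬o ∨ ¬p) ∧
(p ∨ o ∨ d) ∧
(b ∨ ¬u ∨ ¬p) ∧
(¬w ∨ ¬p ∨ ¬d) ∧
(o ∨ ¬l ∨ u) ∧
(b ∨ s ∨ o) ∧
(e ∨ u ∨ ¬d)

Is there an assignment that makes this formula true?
No

No, the formula is not satisfiable.

No assignment of truth values to the variables can make all 43 clauses true simultaneously.

The formula is UNSAT (unsatisfiable).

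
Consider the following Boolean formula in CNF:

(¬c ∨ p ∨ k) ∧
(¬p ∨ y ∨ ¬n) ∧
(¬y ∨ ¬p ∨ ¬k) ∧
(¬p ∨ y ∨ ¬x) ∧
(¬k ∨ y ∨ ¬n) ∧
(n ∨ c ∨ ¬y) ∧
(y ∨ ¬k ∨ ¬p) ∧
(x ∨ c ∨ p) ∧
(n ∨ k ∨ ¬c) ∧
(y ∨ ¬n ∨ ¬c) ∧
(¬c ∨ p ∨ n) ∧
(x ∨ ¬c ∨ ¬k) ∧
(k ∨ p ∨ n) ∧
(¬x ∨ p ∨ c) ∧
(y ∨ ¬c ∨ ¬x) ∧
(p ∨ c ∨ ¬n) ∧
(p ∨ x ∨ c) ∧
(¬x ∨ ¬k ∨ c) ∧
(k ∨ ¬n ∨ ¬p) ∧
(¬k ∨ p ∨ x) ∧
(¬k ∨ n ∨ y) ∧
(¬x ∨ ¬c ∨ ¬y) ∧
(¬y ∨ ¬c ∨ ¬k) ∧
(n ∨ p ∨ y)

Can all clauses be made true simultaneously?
Yes

Yes, the formula is satisfiable.

One satisfying assignment is: c=False, p=True, n=False, y=False, x=False, k=False

Verification: With this assignment, all 24 clauses evaluate to true.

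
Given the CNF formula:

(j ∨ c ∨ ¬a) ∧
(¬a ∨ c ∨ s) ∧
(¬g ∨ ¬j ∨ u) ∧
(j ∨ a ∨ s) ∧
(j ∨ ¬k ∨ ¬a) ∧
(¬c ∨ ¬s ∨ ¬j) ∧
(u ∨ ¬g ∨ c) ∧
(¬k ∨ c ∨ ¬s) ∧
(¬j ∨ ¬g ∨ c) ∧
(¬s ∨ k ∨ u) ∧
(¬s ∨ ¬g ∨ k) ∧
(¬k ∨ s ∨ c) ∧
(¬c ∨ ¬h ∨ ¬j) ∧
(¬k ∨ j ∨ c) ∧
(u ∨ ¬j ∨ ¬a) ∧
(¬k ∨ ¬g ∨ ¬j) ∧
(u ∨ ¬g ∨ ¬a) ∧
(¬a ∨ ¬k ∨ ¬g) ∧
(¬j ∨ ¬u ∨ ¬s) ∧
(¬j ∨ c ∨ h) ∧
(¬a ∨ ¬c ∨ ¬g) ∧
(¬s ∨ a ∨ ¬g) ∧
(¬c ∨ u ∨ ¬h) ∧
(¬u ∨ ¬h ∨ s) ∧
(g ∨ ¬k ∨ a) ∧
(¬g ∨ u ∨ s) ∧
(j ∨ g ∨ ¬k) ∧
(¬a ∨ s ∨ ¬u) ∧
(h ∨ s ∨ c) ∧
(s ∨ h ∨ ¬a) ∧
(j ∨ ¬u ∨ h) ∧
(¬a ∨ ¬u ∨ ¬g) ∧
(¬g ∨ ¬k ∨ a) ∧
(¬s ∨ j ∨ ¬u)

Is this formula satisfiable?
Yes

Yes, the formula is satisfiable.

One satisfying assignment is: j=True, k=False, h=False, a=False, g=False, u=False, c=True, s=False

Verification: With this assignment, all 34 clauses evaluate to true.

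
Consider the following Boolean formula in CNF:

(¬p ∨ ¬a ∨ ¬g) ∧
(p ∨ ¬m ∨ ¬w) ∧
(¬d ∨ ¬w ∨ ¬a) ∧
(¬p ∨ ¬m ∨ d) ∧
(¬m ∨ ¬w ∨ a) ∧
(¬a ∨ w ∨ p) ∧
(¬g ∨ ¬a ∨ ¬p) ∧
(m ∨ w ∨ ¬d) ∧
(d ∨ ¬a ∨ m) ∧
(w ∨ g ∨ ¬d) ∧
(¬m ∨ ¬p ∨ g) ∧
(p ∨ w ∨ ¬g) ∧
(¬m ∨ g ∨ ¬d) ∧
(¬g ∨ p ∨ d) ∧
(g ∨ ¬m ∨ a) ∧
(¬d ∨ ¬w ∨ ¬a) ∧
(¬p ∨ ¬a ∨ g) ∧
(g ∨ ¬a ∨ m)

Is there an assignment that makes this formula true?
Yes

Yes, the formula is satisfiable.

One satisfying assignment is: p=False, a=False, g=False, d=False, w=False, m=False

Verification: With this assignment, all 18 clauses evaluate to true.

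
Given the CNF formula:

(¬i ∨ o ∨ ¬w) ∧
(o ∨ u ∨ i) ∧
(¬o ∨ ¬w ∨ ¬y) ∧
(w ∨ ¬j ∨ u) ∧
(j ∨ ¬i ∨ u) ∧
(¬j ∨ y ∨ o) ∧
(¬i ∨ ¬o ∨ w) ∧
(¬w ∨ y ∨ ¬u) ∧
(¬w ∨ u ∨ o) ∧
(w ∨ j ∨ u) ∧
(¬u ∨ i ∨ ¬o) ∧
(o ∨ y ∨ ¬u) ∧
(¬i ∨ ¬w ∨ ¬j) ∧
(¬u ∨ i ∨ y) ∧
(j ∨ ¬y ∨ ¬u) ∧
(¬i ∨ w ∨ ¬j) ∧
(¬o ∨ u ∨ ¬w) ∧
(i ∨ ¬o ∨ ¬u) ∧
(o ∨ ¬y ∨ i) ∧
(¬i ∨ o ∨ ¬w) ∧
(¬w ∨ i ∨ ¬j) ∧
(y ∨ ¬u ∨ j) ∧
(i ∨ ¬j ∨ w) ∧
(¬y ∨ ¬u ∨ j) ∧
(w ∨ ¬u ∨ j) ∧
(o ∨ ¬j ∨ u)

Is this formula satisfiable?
No

No, the formula is not satisfiable.

No assignment of truth values to the variables can make all 26 clauses true simultaneously.

The formula is UNSAT (unsatisfiable).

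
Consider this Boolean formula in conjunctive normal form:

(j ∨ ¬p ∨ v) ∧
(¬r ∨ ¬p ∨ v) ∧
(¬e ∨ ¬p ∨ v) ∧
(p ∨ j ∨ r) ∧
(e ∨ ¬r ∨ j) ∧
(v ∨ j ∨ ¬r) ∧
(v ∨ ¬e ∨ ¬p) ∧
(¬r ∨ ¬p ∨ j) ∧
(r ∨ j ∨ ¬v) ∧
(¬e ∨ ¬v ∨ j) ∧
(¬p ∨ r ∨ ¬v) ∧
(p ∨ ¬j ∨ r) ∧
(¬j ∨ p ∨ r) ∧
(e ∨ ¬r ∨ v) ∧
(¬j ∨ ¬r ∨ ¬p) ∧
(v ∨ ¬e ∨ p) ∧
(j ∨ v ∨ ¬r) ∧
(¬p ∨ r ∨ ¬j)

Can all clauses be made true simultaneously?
Yes

Yes, the formula is satisfiable.

One satisfying assignment is: v=True, r=True, p=False, j=True, e=False

Verification: With this assignment, all 18 clauses evaluate to true.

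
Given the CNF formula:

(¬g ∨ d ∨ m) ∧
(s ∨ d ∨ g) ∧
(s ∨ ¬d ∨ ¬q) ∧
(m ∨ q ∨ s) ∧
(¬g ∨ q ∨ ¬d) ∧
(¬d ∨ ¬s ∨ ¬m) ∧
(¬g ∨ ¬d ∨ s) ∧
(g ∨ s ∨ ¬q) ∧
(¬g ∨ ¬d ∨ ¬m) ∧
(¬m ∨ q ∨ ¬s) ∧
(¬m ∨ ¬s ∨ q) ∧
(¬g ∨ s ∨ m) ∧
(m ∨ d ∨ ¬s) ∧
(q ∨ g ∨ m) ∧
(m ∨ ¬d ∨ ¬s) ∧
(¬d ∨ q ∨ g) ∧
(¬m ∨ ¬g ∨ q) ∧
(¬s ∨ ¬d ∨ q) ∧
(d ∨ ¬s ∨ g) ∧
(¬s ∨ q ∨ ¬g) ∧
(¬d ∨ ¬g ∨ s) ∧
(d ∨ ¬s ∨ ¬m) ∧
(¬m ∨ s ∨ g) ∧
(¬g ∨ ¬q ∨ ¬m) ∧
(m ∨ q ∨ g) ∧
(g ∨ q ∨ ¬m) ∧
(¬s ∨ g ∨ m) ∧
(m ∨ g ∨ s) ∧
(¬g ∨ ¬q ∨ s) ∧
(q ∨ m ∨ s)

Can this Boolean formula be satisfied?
No

No, the formula is not satisfiable.

No assignment of truth values to the variables can make all 30 clauses true simultaneously.

The formula is UNSAT (unsatisfiable).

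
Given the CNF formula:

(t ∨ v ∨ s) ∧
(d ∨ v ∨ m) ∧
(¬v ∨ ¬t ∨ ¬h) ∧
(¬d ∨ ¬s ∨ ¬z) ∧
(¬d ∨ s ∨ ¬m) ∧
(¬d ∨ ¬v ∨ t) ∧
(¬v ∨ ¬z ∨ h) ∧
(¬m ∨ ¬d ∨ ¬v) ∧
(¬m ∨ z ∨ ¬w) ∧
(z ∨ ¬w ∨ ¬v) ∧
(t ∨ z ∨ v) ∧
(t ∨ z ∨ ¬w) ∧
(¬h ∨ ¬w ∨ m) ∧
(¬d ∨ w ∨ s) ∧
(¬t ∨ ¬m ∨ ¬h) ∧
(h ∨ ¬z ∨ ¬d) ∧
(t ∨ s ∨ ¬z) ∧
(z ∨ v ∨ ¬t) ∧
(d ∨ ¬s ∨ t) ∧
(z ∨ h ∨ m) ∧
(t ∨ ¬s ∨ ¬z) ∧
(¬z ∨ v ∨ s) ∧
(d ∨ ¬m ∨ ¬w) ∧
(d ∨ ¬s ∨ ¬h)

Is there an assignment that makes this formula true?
Yes

Yes, the formula is satisfiable.

One satisfying assignment is: z=False, s=False, t=True, v=True, m=True, w=False, h=False, d=False

Verification: With this assignment, all 24 clauses evaluate to true.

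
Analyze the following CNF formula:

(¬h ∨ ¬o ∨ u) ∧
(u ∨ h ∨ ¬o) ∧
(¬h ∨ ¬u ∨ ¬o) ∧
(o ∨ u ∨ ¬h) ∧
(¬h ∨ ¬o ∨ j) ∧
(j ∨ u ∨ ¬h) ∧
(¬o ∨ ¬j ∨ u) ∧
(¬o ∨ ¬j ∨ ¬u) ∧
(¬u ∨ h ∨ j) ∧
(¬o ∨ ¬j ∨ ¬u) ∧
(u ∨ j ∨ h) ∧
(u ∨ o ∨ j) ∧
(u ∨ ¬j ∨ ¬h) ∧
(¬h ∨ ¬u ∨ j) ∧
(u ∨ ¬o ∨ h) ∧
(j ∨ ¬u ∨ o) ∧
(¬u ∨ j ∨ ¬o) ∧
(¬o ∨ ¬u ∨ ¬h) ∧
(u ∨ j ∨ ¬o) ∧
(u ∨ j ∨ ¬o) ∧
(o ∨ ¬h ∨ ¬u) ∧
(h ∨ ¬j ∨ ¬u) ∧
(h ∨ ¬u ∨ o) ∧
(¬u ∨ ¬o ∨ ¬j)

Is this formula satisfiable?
Yes

Yes, the formula is satisfiable.

One satisfying assignment is: u=False, j=True, o=False, h=False

Verification: With this assignment, all 24 clauses evaluate to true.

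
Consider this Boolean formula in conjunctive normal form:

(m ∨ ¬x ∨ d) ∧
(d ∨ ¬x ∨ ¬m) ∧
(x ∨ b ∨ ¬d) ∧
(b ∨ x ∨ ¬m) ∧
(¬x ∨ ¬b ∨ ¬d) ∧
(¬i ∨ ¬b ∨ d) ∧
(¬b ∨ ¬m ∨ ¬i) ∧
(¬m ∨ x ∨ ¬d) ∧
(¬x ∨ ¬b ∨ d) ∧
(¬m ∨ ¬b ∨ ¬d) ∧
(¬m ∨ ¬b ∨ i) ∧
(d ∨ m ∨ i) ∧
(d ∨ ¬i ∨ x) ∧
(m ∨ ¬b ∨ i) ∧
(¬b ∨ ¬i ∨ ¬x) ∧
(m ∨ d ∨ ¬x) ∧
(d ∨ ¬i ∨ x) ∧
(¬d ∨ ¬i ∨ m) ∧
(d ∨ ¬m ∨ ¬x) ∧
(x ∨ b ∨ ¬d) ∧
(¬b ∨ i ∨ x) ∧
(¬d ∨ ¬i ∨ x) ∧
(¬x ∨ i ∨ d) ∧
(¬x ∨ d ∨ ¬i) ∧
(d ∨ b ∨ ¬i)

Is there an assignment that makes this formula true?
Yes

Yes, the formula is satisfiable.

One satisfying assignment is: m=False, b=False, x=True, i=False, d=True

Verification: With this assignment, all 25 clauses evaluate to true.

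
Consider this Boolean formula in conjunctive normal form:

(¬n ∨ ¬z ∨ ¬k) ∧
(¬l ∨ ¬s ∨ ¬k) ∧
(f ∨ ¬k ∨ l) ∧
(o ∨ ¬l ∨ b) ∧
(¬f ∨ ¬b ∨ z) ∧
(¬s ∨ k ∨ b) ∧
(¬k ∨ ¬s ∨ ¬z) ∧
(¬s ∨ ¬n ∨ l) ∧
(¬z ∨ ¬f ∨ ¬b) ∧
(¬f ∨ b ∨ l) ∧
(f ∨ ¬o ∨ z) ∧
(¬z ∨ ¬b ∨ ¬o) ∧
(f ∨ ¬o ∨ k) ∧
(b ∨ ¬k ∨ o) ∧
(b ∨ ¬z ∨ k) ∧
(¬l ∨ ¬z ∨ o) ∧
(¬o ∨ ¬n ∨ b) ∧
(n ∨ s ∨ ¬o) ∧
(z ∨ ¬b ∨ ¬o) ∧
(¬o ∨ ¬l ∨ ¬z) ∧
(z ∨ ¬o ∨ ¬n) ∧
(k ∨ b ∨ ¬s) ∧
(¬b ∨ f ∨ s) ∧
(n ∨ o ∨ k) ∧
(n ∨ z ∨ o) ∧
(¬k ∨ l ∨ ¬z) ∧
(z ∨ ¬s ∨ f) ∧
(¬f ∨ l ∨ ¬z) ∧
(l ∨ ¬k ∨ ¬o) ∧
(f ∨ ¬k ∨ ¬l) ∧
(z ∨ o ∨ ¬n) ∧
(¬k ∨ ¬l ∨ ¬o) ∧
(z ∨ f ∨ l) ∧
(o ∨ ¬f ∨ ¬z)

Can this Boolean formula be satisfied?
No

No, the formula is not satisfiable.

No assignment of truth values to the variables can make all 34 clauses true simultaneously.

The formula is UNSAT (unsatisfiable).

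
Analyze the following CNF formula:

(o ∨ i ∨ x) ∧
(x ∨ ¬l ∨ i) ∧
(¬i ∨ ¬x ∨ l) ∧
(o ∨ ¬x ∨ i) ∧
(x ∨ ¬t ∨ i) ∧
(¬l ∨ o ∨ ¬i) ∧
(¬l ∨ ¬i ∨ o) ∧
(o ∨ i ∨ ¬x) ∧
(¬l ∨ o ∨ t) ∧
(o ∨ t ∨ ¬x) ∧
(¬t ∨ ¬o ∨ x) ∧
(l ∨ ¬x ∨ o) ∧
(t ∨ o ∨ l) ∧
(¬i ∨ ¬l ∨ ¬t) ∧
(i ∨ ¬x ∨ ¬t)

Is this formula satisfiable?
Yes

Yes, the formula is satisfiable.

One satisfying assignment is: x=False, o=False, t=True, l=False, i=True

Verification: With this assignment, all 15 clauses evaluate to true.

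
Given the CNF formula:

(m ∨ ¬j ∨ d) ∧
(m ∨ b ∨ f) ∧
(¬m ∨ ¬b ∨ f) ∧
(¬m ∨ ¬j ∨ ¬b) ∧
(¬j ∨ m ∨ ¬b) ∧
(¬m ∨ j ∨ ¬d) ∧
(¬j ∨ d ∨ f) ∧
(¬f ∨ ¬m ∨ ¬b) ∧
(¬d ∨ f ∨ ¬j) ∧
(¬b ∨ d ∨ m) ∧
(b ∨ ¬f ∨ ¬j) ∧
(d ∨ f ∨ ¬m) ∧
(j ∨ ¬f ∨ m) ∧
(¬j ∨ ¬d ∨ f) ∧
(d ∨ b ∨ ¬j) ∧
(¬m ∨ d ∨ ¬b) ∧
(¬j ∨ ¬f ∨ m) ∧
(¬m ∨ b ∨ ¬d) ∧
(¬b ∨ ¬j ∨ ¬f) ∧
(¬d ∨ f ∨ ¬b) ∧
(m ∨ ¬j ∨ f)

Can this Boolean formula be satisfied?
Yes

Yes, the formula is satisfiable.

One satisfying assignment is: m=True, j=False, d=False, b=False, f=True

Verification: With this assignment, all 21 clauses evaluate to true.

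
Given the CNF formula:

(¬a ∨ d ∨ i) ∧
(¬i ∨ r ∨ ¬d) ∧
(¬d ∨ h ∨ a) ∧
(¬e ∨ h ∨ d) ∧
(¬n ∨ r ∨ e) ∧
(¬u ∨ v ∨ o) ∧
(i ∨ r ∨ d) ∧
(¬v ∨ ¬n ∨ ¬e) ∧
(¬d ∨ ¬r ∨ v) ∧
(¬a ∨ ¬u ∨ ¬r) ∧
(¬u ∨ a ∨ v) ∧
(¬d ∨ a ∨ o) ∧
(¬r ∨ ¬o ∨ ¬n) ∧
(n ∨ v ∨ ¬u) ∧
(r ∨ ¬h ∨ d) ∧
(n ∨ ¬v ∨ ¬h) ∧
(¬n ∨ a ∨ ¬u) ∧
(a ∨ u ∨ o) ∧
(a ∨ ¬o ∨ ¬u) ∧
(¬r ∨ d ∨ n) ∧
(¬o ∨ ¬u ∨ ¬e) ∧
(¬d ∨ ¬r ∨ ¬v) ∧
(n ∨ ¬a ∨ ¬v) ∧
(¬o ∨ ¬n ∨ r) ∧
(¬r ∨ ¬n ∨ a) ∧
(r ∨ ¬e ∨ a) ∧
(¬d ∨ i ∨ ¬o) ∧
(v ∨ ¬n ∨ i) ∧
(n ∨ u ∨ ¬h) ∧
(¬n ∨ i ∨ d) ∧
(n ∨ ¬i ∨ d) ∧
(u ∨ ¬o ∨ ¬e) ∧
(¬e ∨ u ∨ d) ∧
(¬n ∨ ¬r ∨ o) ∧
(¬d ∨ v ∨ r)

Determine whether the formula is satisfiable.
No

No, the formula is not satisfiable.

No assignment of truth values to the variables can make all 35 clauses true simultaneously.

The formula is UNSAT (unsatisfiable).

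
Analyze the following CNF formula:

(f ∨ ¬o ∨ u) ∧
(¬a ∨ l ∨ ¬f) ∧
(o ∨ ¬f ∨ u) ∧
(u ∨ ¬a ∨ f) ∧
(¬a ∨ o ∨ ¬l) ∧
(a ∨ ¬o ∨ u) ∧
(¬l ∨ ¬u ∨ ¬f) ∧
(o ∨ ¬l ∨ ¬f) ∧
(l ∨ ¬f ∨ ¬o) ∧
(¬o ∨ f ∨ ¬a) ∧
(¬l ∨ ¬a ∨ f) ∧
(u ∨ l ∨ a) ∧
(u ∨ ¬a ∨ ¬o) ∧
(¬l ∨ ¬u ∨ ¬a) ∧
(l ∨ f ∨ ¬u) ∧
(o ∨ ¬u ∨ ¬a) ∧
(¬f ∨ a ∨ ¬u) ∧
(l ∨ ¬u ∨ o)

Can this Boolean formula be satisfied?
Yes

Yes, the formula is satisfiable.

One satisfying assignment is: o=False, u=False, a=False, l=True, f=False

Verification: With this assignment, all 18 clauses evaluate to true.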